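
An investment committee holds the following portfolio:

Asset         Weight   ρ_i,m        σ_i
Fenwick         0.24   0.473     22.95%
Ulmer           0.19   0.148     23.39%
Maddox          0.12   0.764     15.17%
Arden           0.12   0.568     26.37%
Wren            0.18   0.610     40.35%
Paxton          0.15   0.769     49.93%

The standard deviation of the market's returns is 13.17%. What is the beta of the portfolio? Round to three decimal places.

1.264

β_Fenwick = 0.473 × 22.95% / 13.17% = 0.8242
β_Ulmer = 0.148 × 23.39% / 13.17% = 0.2628
β_Maddox = 0.764 × 15.17% / 13.17% = 0.8800
β_Arden = 0.568 × 26.37% / 13.17% = 1.1373
β_Wren = 0.610 × 40.35% / 13.17% = 1.8689
β_Paxton = 0.769 × 49.93% / 13.17% = 2.9154
β_P = Σ w_i β_i = 0.24×0.8242 + 0.19×0.2628 + 0.12×0.8800 + 0.12×1.1373 + 0.18×1.8689 + 0.15×2.9154 = 1.2635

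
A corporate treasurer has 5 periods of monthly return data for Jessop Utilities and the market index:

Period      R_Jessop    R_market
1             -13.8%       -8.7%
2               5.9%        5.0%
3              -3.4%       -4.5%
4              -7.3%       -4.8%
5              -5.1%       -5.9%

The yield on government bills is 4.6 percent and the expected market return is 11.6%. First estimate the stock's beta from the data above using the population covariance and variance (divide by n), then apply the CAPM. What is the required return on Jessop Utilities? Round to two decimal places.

Mean R_i = (-13.8 + 5.9 − 3.4 − 7.3 − 5.1) / 5 = -4.7400%
Mean R_m = (-8.7 + 5.0 − 4.5 − 4.8 − 5.9) / 5 = -3.7800%
Σ(R_i − R̄_i)(R_m − R̄_m) = 140.4040  ⇒  Cov = 140.4040 / 5 = 28.0808
Σ(R_m − R̄_m)² = 107.3480  ⇒  Var(R_m) = 107.3480 / 5 = 21.4696
β = Cov / Var(R_m) = 28.0808 / 21.4696 = 1.3079
MRP = 11.6% − 4.6% = 7.00%
E(R) = R_f + β × MRP = 4.6% + 1.3079 × 7.0% = 13.76%

13.76%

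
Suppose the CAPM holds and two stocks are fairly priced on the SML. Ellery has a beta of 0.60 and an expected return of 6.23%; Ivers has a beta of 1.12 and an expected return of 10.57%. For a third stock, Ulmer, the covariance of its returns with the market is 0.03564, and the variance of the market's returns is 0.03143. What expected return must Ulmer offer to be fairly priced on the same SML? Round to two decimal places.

10.69%

MRP = (10.57% − 6.23%) / (1.12 − 0.60) = 8.3462%
R_f = 6.23% − 0.60 × 8.3462% = 1.2223%
β_Ulmer = Cov / Var(R_m) = 0.03564 / 0.03143 = 1.1339
E(R_Ulmer) = R_f + β × MRP = 1.2223% + 1.1339 × 8.3462% = 10.69%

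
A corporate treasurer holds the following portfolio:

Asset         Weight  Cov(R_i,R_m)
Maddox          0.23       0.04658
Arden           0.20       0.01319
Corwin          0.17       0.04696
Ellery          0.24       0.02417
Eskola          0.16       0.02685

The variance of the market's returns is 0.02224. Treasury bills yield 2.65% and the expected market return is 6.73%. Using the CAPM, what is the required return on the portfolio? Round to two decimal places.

β_Maddox = 0.04658 / 0.02224 = 2.0944
β_Arden = 0.01319 / 0.02224 = 0.5931
β_Corwin = 0.04696 / 0.02224 = 2.1115
β_Ellery = 0.02417 / 0.02224 = 1.0868
β_Eskola = 0.02685 / 0.02224 = 1.2073
β_P = Σ w_i β_i = 0.23×2.0944 + 0.20×0.5931 + 0.17×2.1115 + 0.24×1.0868 + 0.16×1.2073 = 1.4133
MRP = 6.73% − 2.65% = 4.08%
E(R_P) = R_f + β_P × MRP = 2.65% + 1.4133 × 4.08% = 8.42%

8.42%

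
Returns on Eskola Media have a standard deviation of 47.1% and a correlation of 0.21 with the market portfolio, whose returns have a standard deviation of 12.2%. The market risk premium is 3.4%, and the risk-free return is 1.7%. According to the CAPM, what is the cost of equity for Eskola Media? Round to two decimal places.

β = ρ × σ_i / σ_m = 0.21 × 47.1% / 12.2% = 0.8107
E(R) = 1.7% + 0.8107 × 3.4% = 4.46%

4.46%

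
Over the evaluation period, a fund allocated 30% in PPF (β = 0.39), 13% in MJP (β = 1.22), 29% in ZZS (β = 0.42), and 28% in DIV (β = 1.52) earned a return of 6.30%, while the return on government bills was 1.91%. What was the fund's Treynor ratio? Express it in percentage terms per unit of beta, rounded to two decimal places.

β_P = 0.30×0.39 + 0.13×1.22 + 0.29×0.42 + 0.28×1.52 = 0.8230
Treynor = (R_P − R_f) / β_P = (6.30% − 1.91%) / 0.8230 = 4.39% / 0.8230 = 5.33%

5.33%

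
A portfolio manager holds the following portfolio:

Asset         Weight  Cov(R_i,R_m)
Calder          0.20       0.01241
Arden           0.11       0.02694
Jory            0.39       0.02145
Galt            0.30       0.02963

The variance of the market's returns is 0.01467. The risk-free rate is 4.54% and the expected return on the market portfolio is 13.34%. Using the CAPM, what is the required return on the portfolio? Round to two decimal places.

β_Calder = 0.01241 / 0.01467 = 0.8459
β_Arden = 0.02694 / 0.01467 = 1.8364
β_Jory = 0.02145 / 0.01467 = 1.4622
β_Galt = 0.02963 / 0.01467 = 2.0198
β_P = Σ w_i β_i = 0.20×0.8459 + 0.11×1.8364 + 0.39×1.4622 + 0.30×2.0198 = 1.5474
MRP = 13.34% − 4.54% = 8.80%
E(R_P) = R_f + β_P × MRP = 4.54% + 1.5474 × 8.80% = 18.16%

18.16%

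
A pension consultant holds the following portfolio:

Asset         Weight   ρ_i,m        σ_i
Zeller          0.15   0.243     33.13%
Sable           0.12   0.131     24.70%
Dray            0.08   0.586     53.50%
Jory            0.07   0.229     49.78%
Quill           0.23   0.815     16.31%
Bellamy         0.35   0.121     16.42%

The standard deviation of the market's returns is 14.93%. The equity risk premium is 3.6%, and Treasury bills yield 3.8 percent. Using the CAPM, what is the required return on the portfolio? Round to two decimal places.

β_Zeller = 0.243 × 33.13% / 14.93% = 0.5392
β_Sable = 0.131 × 24.70% / 14.93% = 0.2167
β_Dray = 0.586 × 53.50% / 14.93% = 2.0999
β_Jory = 0.229 × 49.78% / 14.93% = 0.7635
β_Quill = 0.815 × 16.31% / 14.93% = 0.8903
β_Bellamy = 0.121 × 16.42% / 14.93% = 0.1331
β_P = Σ w_i β_i = 0.15×0.5392 + 0.12×0.2167 + 0.08×2.0999 + 0.07×0.7635 + 0.23×0.8903 + 0.35×0.1331 = 0.5797
E(R_P) = R_f + β_P × MRP = 3.8% + 0.5797 × 3.6% = 5.89%

5.89%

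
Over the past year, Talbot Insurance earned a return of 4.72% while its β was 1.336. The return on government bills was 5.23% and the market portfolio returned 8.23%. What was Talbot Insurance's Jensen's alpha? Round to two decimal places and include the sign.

Market excess return = 8.23% − 5.23% = 3.00%
CAPM benchmark = R_f + β(R_m − R_f) = 5.23% + 1.336 × 3.00% = 9.23800%
α = actual − benchmark = 4.72% − 9.23800% = -4.52%

-4.52%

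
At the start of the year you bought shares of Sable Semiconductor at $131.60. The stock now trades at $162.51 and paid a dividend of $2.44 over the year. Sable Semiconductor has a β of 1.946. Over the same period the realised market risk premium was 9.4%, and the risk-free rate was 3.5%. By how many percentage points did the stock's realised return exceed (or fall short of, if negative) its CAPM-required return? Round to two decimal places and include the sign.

+3.55%

Realised HPR = (P1 + D1 − P0) / P0 = (162.51 + 2.44 − 131.60) / 131.60 = 33.35 / 131.60 = 25.3419%
CAPM required = R_f + β·MRP = 3.5% + 1.946 × 9.4% = 21.7924%
α = realised − required = 25.3419% − 21.7924% = +3.55%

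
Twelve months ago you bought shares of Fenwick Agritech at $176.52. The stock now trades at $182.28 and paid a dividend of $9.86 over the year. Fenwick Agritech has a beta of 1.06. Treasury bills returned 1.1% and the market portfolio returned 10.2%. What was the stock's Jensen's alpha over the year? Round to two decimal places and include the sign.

-1.90%

Realised HPR = (P1 + D1 − P0) / P0 = (182.28 + 9.86 − 176.52) / 176.52 = 15.62 / 176.52 = 8.8489%
MRP = 10.2% − 1.1% = 9.10%
CAPM required = R_f + β·MRP = 1.1% + 1.06 × 9.1% = 10.7460%
α = realised − required = 8.8489% − 10.7460% = -1.90%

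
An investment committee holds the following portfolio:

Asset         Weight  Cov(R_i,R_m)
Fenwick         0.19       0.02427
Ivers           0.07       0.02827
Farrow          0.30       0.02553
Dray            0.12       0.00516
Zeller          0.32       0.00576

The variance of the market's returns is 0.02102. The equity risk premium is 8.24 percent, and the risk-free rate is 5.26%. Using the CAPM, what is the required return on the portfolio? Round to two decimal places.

11.81%

β_Fenwick = 0.02427 / 0.02102 = 1.1546
β_Ivers = 0.02827 / 0.02102 = 1.3449
β_Farrow = 0.02553 / 0.02102 = 1.2146
β_Dray = 0.00516 / 0.02102 = 0.2455
β_Zeller = 0.00576 / 0.02102 = 0.2740
β_P = Σ w_i β_i = 0.19×1.1546 + 0.07×1.3449 + 0.30×1.2146 + 0.12×0.2455 + 0.32×0.2740 = 0.7950
E(R_P) = R_f + β_P × MRP = 5.26% + 0.7950 × 8.24% = 11.81%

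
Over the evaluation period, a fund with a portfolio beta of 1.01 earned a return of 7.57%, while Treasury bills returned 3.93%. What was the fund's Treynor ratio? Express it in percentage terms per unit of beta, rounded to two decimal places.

Treynor = (R_P − R_f) / β_P = (7.57% − 3.93%) / 1.0100 = 3.64% / 1.0100 = 3.60%

3.60%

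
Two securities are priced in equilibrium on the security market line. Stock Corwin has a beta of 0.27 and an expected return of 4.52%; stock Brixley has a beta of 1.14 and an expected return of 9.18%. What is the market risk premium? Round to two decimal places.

Both satisfy E(R) = R_f + β·MRP, so the slope of the SML is
MRP = (9.18% − 4.52%) / (1.14 − 0.27) = 4.66% / 0.87 = 5.3563%

5.36%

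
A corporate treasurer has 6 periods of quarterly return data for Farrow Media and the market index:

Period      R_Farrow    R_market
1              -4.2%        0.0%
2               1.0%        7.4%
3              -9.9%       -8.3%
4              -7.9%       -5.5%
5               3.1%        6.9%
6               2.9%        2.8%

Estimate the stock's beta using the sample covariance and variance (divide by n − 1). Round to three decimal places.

Mean R_i = (-4.2 + 1.0 − 9.9 − 7.9 + 3.1 + 2.9) / 6 = -2.5000%
Mean R_m = (0.0 + 7.4 − 8.3 − 5.5 + 6.9 + 2.8) / 6 = 0.5500%
Σ(R_i − R̄_i)(R_m − R̄_m) = 170.7800  ⇒  Cov = 170.7800 / 5 = 34.1560
Σ(R_m − R̄_m)² = 207.5350  ⇒  Var(R_m) = 207.5350 / 5 = 41.5070
β = Cov / Var(R_m) = 34.1560 / 41.5070 = 0.8229

0.823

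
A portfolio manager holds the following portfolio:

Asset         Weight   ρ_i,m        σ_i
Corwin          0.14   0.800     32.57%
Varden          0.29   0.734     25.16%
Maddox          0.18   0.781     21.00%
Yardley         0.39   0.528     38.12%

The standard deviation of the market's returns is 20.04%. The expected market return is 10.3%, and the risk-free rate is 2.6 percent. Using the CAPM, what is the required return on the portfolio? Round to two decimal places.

β_Corwin = 0.800 × 32.57% / 20.04% = 1.3002
β_Varden = 0.734 × 25.16% / 20.04% = 0.9215
β_Maddox = 0.781 × 21.00% / 20.04% = 0.8184
β_Yardley = 0.528 × 38.12% / 20.04% = 1.0044
β_P = Σ w_i β_i = 0.14×1.3002 + 0.29×0.9215 + 0.18×0.8184 + 0.39×1.0044 = 0.9883
MRP = 10.3% − 2.6% = 7.70%
E(R_P) = R_f + β_P × MRP = 2.6% + 0.9883 × 7.7% = 10.21%

10.21%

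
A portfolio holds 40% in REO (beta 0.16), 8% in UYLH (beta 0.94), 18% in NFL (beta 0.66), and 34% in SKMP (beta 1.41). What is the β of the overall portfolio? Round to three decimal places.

β_P = Σ w_i β_i = 0.40×0.16 + 0.08×0.94 + 0.18×0.66 + 0.34×1.41 = 0.7374

0.737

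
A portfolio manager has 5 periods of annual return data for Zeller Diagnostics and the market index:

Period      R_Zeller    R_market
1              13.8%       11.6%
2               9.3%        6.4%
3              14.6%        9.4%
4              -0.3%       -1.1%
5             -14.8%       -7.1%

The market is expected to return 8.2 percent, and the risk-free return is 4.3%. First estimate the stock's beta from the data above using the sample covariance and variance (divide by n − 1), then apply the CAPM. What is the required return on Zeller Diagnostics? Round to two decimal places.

Mean R_i = (13.8 + 9.3 + 14.6 − 0.3 − 14.8) / 5 = 4.5200%
Mean R_m = (11.6 + 6.4 + 9.4 − 1.1 − 7.1) / 5 = 3.8400%
Σ(R_i − R̄_i)(R_m − R̄_m) = 375.4660  ⇒  Cov = 375.4660 / 4 = 93.8665
Σ(R_m − R̄_m)² = 241.7720  ⇒  Var(R_m) = 241.7720 / 4 = 60.4430
β = Cov / Var(R_m) = 93.8665 / 60.4430 = 1.5530
MRP = 8.2% − 4.3% = 3.90%
E(R) = R_f + β × MRP = 4.3% + 1.5530 × 3.9% = 10.36%

10.36%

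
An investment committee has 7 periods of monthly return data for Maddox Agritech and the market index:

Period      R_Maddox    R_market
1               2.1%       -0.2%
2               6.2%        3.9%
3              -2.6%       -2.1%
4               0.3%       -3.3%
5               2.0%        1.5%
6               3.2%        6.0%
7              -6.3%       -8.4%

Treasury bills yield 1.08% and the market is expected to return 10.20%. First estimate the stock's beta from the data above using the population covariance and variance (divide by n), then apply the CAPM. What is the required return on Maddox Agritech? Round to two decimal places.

8.01%

Mean R_i = (2.1 + 6.2 − 2.6 + 0.3 + 2.0 + 3.2 − 6.3) / 7 = 0.7000%
Mean R_m = (-0.2 + 3.9 − 2.1 − 3.3 + 1.5 + 6.0 − 8.4) / 7 = -0.3714%
Σ(R_i − R̄_i)(R_m − R̄_m) = 105.1700  ⇒  Cov = 105.1700 / 7 = 15.0243
Σ(R_m − R̄_m)² = 138.3943  ⇒  Var(R_m) = 138.3943 / 7 = 19.7706
β = Cov / Var(R_m) = 15.0243 / 19.7706 = 0.7599
MRP = 10.20% − 1.08% = 9.12%
E(R) = R_f + β × MRP = 1.08% + 0.7599 × 9.12% = 8.01%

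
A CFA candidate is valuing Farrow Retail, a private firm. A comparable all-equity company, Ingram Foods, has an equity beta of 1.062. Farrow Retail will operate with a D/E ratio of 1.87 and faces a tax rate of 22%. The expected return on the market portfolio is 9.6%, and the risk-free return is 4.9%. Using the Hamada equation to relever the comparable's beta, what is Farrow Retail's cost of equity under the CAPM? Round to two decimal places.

17.17%

β_L = β_U × [1 + (1 − t)(D/E)] = 1.062 × [1 + (1 − 0.22) × 1.87]
    = 1.062 × [1 + 0.78 × 1.87] = 1.062 × 2.4586 = 2.6110
MRP = 9.6% − 4.9% = 4.70%
E(R) = R_f + β_L × MRP = 4.9% + 2.6110 × 4.7% = 17.17%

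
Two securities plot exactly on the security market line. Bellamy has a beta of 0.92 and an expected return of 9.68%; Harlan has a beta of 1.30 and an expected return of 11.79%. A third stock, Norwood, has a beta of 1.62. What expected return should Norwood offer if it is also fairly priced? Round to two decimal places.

13.57%

MRP (SML slope) = (11.79% − 9.68%) / (1.30 − 0.92) = 2.11% / 0.38 = 5.5526%
R_f (intercept) = 9.68% − 0.92 × 5.5526% = 4.5716%
E(R_Norwood) = R_f + β × MRP = 4.5716% + 1.62 × 5.5526% = 13.57%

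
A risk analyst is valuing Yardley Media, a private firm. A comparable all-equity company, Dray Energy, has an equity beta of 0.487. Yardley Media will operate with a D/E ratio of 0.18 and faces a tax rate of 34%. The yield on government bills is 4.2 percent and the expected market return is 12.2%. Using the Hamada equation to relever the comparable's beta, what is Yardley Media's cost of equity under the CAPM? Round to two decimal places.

β_L = β_U × [1 + (1 − t)(D/E)] = 0.487 × [1 + (1 − 0.34) × 0.18]
    = 0.487 × [1 + 0.66 × 0.18] = 0.487 × 1.1188 = 0.5449
MRP = 12.2% − 4.2% = 8.00%
E(R) = R_f + β_L × MRP = 4.2% + 0.5449 × 8.0% = 8.56%

8.56%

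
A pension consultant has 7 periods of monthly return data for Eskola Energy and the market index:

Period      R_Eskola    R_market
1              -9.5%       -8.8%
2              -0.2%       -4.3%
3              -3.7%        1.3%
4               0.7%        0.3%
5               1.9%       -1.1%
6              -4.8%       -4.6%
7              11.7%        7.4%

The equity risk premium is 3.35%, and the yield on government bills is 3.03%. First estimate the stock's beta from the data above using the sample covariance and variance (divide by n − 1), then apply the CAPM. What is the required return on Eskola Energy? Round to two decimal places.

6.79%

Mean R_i = (-9.5 − 0.2 − 3.7 + 0.7 + 1.9 − 4.8 + 11.7) / 7 = -0.5571%
Mean R_m = (-8.8 − 4.3 + 1.3 + 0.3 − 1.1 − 4.6 + 7.4) / 7 = -1.4000%
Σ(R_i − R̄_i)(R_m − R̄_m) = 180.9700  ⇒  Cov = 180.9700 / 6 = 30.1617
Σ(R_m − R̄_m)² = 161.1200  ⇒  Var(R_m) = 161.1200 / 6 = 26.8533
β = Cov / Var(R_m) = 30.1617 / 26.8533 = 1.1232
E(R) = R_f + β × MRP = 3.03% + 1.1232 × 3.35% = 6.79%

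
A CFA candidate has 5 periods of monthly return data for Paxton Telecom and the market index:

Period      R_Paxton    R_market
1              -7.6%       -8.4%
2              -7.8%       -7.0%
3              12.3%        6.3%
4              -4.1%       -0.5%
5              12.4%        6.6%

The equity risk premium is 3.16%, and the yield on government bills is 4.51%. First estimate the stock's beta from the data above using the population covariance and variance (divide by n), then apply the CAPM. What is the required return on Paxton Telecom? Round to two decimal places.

8.95%

Mean R_i = (-7.6 − 7.8 + 12.3 − 4.1 + 12.4) / 5 = 1.0400%
Mean R_m = (-8.4 − 7.0 + 6.3 − 0.5 + 6.6) / 5 = -0.6000%
Σ(R_i − R̄_i)(R_m − R̄_m) = 282.9400  ⇒  Cov = 282.9400 / 5 = 56.5880
Σ(R_m − R̄_m)² = 201.2600  ⇒  Var(R_m) = 201.2600 / 5 = 40.2520
β = Cov / Var(R_m) = 56.5880 / 40.2520 = 1.4058
E(R) = R_f + β × MRP = 4.51% + 1.4058 × 3.16% = 8.95%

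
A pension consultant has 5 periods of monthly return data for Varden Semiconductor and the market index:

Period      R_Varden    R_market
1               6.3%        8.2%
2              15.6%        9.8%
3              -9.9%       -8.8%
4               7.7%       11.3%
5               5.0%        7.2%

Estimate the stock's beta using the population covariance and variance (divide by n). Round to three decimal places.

1.041

Mean R_i = (6.3 + 15.6 − 9.9 + 7.7 + 5.0) / 5 = 4.9400%
Mean R_m = (8.2 + 9.8 − 8.8 + 11.3 + 7.2) / 5 = 5.5400%
Σ(R_i − R̄_i)(R_m − R̄_m) = 277.8320  ⇒  Cov = 277.8320 / 5 = 55.5664
Σ(R_m − R̄_m)² = 266.7920  ⇒  Var(R_m) = 266.7920 / 5 = 53.3584
β = Cov / Var(R_m) = 55.5664 / 53.3584 = 1.0414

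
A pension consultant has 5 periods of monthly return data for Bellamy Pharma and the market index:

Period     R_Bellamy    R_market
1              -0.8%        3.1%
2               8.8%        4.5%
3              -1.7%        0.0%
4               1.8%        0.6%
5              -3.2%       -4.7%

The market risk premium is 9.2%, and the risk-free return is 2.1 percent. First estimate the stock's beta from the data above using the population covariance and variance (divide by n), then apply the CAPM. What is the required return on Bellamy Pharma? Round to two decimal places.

11.29%

Mean R_i = (-0.8 + 8.8 − 1.7 + 1.8 − 3.2) / 5 = 0.9800%
Mean R_m = (3.1 + 4.5 + 0.0 + 0.6 − 4.7) / 5 = 0.7000%
Σ(R_i − R̄_i)(R_m − R̄_m) = 49.8100  ⇒  Cov = 49.8100 / 5 = 9.9620
Σ(R_m − R̄_m)² = 49.8600  ⇒  Var(R_m) = 49.8600 / 5 = 9.9720
β = Cov / Var(R_m) = 9.9620 / 9.9720 = 0.9990
E(R) = R_f + β × MRP = 2.1% + 0.9990 × 9.2% = 11.29%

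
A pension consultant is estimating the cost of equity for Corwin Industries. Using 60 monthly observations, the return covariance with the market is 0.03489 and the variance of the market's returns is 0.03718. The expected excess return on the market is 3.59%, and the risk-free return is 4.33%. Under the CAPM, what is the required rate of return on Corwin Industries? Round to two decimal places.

7.70%

β = Cov(R_i, R_m) / Var(R_m) = 0.03489 / 0.03718 = 0.9384
E(R) = R_f + β × MRP = 4.33% + 0.9384 × 3.59% = 7.70%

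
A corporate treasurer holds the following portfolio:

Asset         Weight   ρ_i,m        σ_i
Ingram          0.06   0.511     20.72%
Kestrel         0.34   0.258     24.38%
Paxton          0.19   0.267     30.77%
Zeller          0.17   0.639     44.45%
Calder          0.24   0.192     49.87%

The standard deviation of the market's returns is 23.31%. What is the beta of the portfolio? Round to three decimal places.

β_Ingram = 0.511 × 20.72% / 23.31% = 0.4542
β_Kestrel = 0.258 × 24.38% / 23.31% = 0.2698
β_Paxton = 0.267 × 30.77% / 23.31% = 0.3524
β_Zeller = 0.639 × 44.45% / 23.31% = 1.2185
β_Calder = 0.192 × 49.87% / 23.31% = 0.4108
β_P = Σ w_i β_i = 0.06×0.4542 + 0.34×0.2698 + 0.19×0.3524 + 0.17×1.2185 + 0.24×0.4108 = 0.4917

0.492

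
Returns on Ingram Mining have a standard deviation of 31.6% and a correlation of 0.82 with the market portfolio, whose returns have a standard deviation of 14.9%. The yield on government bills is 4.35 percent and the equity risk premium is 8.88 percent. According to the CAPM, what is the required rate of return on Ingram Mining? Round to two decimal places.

19.79%

β = ρ × σ_i / σ_m = 0.82 × 31.6% / 14.9% = 1.7391
E(R) = 4.35% + 1.7391 × 8.88% = 19.79%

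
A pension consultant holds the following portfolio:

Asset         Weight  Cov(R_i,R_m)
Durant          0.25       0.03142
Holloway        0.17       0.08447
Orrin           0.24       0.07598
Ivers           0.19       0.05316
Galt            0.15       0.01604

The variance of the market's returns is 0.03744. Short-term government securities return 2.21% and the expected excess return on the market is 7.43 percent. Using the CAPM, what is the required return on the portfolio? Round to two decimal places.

β_Durant = 0.03142 / 0.03744 = 0.8392
β_Holloway = 0.08447 / 0.03744 = 2.2561
β_Orrin = 0.07598 / 0.03744 = 2.0294
β_Ivers = 0.05316 / 0.03744 = 1.4199
β_Galt = 0.01604 / 0.03744 = 0.4284
β_P = Σ w_i β_i = 0.25×0.8392 + 0.17×2.2561 + 0.24×2.0294 + 0.19×1.4199 + 0.15×0.4284 = 1.4144
E(R_P) = R_f + β_P × MRP = 2.21% + 1.4144 × 7.43% = 12.72%

12.72%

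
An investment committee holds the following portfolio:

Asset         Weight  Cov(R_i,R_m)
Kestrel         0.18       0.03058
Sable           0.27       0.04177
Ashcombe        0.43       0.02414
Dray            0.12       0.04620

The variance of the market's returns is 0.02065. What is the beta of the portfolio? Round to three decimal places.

β_Kestrel = 0.03058 / 0.02065 = 1.4809
β_Sable = 0.04177 / 0.02065 = 2.0228
β_Ashcombe = 0.02414 / 0.02065 = 1.1690
β_Dray = 0.04620 / 0.02065 = 2.2373
β_P = Σ w_i β_i = 0.18×1.4809 + 0.27×2.0228 + 0.43×1.1690 + 0.12×2.2373 = 1.5839

1.584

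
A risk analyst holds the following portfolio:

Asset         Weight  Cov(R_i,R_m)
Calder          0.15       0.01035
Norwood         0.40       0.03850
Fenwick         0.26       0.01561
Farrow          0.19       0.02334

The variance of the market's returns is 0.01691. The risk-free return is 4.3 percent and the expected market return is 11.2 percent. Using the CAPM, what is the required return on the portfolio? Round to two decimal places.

14.68%

β_Calder = 0.01035 / 0.01691 = 0.6121
β_Norwood = 0.03850 / 0.01691 = 2.2768
β_Fenwick = 0.01561 / 0.01691 = 0.9231
β_Farrow = 0.02334 / 0.01691 = 1.3802
β_P = Σ w_i β_i = 0.15×0.6121 + 0.40×2.2768 + 0.26×0.9231 + 0.19×1.3802 = 1.5048
MRP = 11.2% − 4.3% = 6.90%
E(R_P) = R_f + β_P × MRP = 4.3% + 1.5048 × 6.9% = 14.68%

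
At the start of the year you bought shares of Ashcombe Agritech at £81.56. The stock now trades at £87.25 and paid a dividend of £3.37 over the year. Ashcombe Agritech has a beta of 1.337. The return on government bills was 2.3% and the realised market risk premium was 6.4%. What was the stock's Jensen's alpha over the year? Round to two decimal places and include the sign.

Realised HPR = (P1 + D1 − P0) / P0 = (87.25 + 3.37 − 81.56) / 81.56 = 9.06 / 81.56 = 11.1084%
CAPM required = R_f + β·MRP = 2.3% + 1.337 × 6.4% = 10.8568%
α = realised − required = 11.1084% − 10.8568% = +0.25%

+0.25%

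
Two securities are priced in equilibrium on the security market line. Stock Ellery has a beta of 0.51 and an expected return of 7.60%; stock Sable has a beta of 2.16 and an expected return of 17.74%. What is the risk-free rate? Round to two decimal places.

Both satisfy E(R) = R_f + β·MRP, so the slope of the SML is
MRP = (17.74% − 7.60%) / (2.16 − 0.51) = 10.14% / 1.65 = 6.1455%
R_f = E(R_Ellery) − β_Ellery·MRP = 7.60% − 0.51 × 6.1455% = 4.4658%

4.47%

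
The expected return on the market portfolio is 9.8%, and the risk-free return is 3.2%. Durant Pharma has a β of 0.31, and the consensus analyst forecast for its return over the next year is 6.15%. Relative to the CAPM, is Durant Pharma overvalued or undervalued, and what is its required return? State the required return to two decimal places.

MRP = 9.8% − 3.2% = 6.60%
Required return = R_f + β·MRP = 3.2% + 0.31 × 6.6% = 5.25%
Forecast 6.15% > required 5.25% → the stock plots above the SML → undervalued.

Undervalued; required return 5.25%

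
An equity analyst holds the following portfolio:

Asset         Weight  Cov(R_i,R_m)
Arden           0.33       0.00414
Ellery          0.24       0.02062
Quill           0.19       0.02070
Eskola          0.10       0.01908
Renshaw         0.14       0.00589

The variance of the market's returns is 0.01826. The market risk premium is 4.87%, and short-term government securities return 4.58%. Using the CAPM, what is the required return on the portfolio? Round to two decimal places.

8.04%

β_Arden = 0.00414 / 0.01826 = 0.2267
β_Ellery = 0.02062 / 0.01826 = 1.1292
β_Quill = 0.02070 / 0.01826 = 1.1336
β_Eskola = 0.01908 / 0.01826 = 1.0449
β_Renshaw = 0.00589 / 0.01826 = 0.3226
β_P = Σ w_i β_i = 0.33×0.2267 + 0.24×1.1292 + 0.19×1.1336 + 0.10×1.0449 + 0.14×0.3226 = 0.7109
E(R_P) = R_f + β_P × MRP = 4.58% + 0.7109 × 4.87% = 8.04%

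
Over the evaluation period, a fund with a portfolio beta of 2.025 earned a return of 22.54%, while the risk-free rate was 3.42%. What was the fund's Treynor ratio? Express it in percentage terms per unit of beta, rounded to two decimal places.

Treynor = (R_P − R_f) / β_P = (22.54% − 3.42%) / 2.0250 = 19.12% / 2.0250 = 9.44%

9.44%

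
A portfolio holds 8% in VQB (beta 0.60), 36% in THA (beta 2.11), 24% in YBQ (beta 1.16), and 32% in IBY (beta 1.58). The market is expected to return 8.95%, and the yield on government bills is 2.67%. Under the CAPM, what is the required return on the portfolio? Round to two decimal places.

12.67%

β_P = Σ w_i β_i = 0.08×0.60 + 0.36×2.11 + 0.24×1.16 + 0.32×1.58 = 1.5916
MRP = 8.95% − 2.67% = 6.28%
E(R_P) = R_f + β_P × MRP = 2.67% + 1.5916 × 6.28% = 12.67%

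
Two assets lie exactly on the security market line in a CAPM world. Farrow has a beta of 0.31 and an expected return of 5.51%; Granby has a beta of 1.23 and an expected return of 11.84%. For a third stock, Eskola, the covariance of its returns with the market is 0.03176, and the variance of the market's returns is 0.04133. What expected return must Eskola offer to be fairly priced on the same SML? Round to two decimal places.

MRP = (11.84% − 5.51%) / (1.23 − 0.31) = 6.8804%
R_f = 5.51% − 0.31 × 6.8804% = 3.3771%
β_Eskola = Cov / Var(R_m) = 0.03176 / 0.04133 = 0.7684
E(R_Eskola) = R_f + β × MRP = 3.3771% + 0.7684 × 6.8804% = 8.66%

8.66%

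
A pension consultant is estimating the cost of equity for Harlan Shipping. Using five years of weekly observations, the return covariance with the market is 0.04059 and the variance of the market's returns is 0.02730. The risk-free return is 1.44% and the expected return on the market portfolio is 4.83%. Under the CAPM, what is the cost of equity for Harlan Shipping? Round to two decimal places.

β = Cov(R_i, R_m) / Var(R_m) = 0.04059 / 0.02730 = 1.4868
MRP = 4.83% − 1.44% = 3.39%
E(R) = R_f + β × MRP = 1.44% + 1.4868 × 3.39% = 6.48%

6.48%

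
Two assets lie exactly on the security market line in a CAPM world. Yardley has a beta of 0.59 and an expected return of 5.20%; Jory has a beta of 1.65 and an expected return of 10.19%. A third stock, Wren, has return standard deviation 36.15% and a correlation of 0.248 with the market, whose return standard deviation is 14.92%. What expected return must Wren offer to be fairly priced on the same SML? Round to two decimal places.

5.25%

MRP = (10.19% − 5.20%) / (1.65 − 0.59) = 4.7075%
R_f = 5.20% − 0.59 × 4.7075% = 2.4226%
β_Wren = ρ·σ_i/σ_m = 0.248 × 36.15 / 14.92 = 0.6009
E(R_Wren) = R_f + β × MRP = 2.4226% + 0.6009 × 4.7075% = 5.25%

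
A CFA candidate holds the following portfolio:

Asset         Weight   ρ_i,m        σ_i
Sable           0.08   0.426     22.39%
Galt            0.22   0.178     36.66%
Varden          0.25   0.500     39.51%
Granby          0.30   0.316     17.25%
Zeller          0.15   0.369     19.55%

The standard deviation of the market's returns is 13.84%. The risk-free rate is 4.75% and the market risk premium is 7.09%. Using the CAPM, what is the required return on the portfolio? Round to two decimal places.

9.80%

β_Sable = 0.426 × 22.39% / 13.84% = 0.6892
β_Galt = 0.178 × 36.66% / 13.84% = 0.4715
β_Varden = 0.500 × 39.51% / 13.84% = 1.4274
β_Granby = 0.316 × 17.25% / 13.84% = 0.3939
β_Zeller = 0.369 × 19.55% / 13.84% = 0.5212
β_P = Σ w_i β_i = 0.08×0.6892 + 0.22×0.4715 + 0.25×1.4274 + 0.30×0.3939 + 0.15×0.5212 = 0.7121
E(R_P) = R_f + β_P × MRP = 4.75% + 0.7121 × 7.09% = 9.80%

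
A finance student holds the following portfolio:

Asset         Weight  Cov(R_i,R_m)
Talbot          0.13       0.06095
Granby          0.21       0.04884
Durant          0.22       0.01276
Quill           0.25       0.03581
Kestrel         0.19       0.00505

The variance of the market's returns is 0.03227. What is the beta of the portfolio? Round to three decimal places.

0.958

β_Talbot = 0.06095 / 0.03227 = 1.8888
β_Granby = 0.04884 / 0.03227 = 1.5135
β_Durant = 0.01276 / 0.03227 = 0.3954
β_Quill = 0.03581 / 0.03227 = 1.1097
β_Kestrel = 0.00505 / 0.03227 = 0.1565
β_P = Σ w_i β_i = 0.13×1.8888 + 0.21×1.5135 + 0.22×0.3954 + 0.25×1.1097 + 0.19×0.1565 = 0.9575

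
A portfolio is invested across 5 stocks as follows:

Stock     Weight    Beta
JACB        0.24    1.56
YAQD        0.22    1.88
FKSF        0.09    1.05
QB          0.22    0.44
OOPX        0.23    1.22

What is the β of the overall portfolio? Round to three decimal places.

β_P = Σ w_i β_i = 0.24×1.56 + 0.22×1.88 + 0.09×1.05 + 0.22×0.44 + 0.23×1.22 = 1.2599

1.260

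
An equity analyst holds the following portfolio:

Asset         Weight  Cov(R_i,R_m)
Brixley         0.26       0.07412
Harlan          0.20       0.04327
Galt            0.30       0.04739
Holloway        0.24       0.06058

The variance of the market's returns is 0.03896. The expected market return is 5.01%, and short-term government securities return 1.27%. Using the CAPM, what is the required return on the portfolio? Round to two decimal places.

β_Brixley = 0.07412 / 0.03896 = 1.9025
β_Harlan = 0.04327 / 0.03896 = 1.1106
β_Galt = 0.04739 / 0.03896 = 1.2164
β_Holloway = 0.06058 / 0.03896 = 1.5549
β_P = Σ w_i β_i = 0.26×1.9025 + 0.20×1.1106 + 0.30×1.2164 + 0.24×1.5549 = 1.4549
MRP = 5.01% − 1.27% = 3.74%
E(R_P) = R_f + β_P × MRP = 1.27% + 1.4549 × 3.74% = 6.71%

6.71%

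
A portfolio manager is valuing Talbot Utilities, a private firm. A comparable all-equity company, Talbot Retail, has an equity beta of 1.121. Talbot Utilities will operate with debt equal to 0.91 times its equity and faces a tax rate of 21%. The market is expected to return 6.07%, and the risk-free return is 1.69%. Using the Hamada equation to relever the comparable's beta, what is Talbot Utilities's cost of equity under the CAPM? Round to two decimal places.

β_L = β_U × [1 + (1 − t)(D/E)] = 1.121 × [1 + (1 − 0.21) × 0.91]
    = 1.121 × [1 + 0.79 × 0.91] = 1.121 × 1.7189 = 1.9269
MRP = 6.07% − 1.69% = 4.38%
E(R) = R_f + β_L × MRP = 1.69% + 1.9269 × 4.38% = 10.13%

10.13%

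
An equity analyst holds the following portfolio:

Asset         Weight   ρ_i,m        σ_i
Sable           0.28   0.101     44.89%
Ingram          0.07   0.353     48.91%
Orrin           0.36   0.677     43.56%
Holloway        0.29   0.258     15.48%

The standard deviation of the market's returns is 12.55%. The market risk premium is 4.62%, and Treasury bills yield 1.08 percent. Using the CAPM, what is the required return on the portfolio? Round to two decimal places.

6.33%

β_Sable = 0.101 × 44.89% / 12.55% = 0.3613
β_Ingram = 0.353 × 48.91% / 12.55% = 1.3757
β_Orrin = 0.677 × 43.56% / 12.55% = 2.3498
β_Holloway = 0.258 × 15.48% / 12.55% = 0.3182
β_P = Σ w_i β_i = 0.28×0.3613 + 0.07×1.3757 + 0.36×2.3498 + 0.29×0.3182 = 1.1357
E(R_P) = R_f + β_P × MRP = 1.08% + 1.1357 × 4.62% = 6.33%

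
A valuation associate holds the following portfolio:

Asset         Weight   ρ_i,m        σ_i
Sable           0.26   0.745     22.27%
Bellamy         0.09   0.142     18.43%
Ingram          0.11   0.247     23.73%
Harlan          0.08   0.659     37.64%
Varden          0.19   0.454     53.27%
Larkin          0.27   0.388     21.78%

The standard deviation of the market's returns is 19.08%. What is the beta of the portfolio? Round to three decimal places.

β_Sable = 0.745 × 22.27% / 19.08% = 0.8696
β_Bellamy = 0.142 × 18.43% / 19.08% = 0.1372
β_Ingram = 0.247 × 23.73% / 19.08% = 0.3072
β_Harlan = 0.659 × 37.64% / 19.08% = 1.3000
β_Varden = 0.454 × 53.27% / 19.08% = 1.2675
β_Larkin = 0.388 × 21.78% / 19.08% = 0.4429
β_P = Σ w_i β_i = 0.26×0.8696 + 0.09×0.1372 + 0.11×0.3072 + 0.08×1.3000 + 0.19×1.2675 + 0.27×0.4429 = 0.7366

0.737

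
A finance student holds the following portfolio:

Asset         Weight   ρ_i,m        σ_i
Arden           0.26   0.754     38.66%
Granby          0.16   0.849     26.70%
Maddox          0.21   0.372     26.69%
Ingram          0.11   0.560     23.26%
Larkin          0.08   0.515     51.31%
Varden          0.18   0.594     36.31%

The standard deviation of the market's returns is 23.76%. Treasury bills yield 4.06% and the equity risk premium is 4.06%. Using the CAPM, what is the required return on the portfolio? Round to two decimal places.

β_Arden = 0.754 × 38.66% / 23.76% = 1.2268
β_Granby = 0.849 × 26.70% / 23.76% = 0.9541
β_Maddox = 0.372 × 26.69% / 23.76% = 0.4179
β_Ingram = 0.560 × 23.26% / 23.76% = 0.5482
β_Larkin = 0.515 × 51.31% / 23.76% = 1.1121
β_Varden = 0.594 × 36.31% / 23.76% = 0.9078
β_P = Σ w_i β_i = 0.26×1.2268 + 0.16×0.9541 + 0.21×0.4179 + 0.11×0.5482 + 0.08×1.1121 + 0.18×0.9078 = 0.8721
E(R_P) = R_f + β_P × MRP = 4.06% + 0.8721 × 4.06% = 7.60%

7.60%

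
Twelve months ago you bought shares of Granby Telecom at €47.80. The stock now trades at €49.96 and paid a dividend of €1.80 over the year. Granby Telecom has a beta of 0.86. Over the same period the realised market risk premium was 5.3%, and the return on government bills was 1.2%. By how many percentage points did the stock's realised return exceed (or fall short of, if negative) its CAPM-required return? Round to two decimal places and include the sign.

+2.53%

Realised HPR = (P1 + D1 − P0) / P0 = (49.96 + 1.80 − 47.80) / 47.80 = 3.96 / 47.80 = 8.2845%
CAPM required = R_f + β·MRP = 1.2% + 0.86 × 5.3% = 5.7580%
α = realised − required = 8.2845% − 5.7580% = +2.53%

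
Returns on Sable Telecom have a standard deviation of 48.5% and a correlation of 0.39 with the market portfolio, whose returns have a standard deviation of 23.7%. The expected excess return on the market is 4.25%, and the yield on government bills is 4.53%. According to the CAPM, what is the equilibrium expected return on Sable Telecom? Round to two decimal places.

7.92%

β = ρ × σ_i / σ_m = 0.39 × 48.5% / 23.7% = 0.7981
E(R) = 4.53% + 0.7981 × 4.25% = 7.92%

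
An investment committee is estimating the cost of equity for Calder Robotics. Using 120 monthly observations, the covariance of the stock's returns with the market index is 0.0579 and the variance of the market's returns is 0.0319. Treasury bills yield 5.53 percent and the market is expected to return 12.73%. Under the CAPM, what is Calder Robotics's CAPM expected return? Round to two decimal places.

β = Cov(R_i, R_m) / Var(R_m) = 0.0579 / 0.0319 = 1.8150
MRP = 12.73% − 5.53% = 7.20%
E(R) = R_f + β × MRP = 5.53% + 1.8150 × 7.20% = 18.60%

18.60%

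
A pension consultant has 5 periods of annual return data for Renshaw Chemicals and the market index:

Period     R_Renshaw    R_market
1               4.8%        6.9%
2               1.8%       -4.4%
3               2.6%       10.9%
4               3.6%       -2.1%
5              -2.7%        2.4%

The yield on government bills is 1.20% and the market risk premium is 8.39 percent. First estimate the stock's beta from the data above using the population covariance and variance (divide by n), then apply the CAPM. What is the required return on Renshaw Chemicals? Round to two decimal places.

1.83%

Mean R_i = (4.8 + 1.8 + 2.6 + 3.6 − 2.7) / 5 = 2.0200%
Mean R_m = (6.9 − 4.4 + 10.9 − 2.1 + 2.4) / 5 = 2.7400%
Σ(R_i − R̄_i)(R_m − R̄_m) = 11.8260  ⇒  Cov = 11.8260 / 5 = 2.3652
Σ(R_m − R̄_m)² = 158.4120  ⇒  Var(R_m) = 158.4120 / 5 = 31.6824
β = Cov / Var(R_m) = 2.3652 / 31.6824 = 0.0747
E(R) = R_f + β × MRP = 1.20% + 0.0747 × 8.39% = 1.83%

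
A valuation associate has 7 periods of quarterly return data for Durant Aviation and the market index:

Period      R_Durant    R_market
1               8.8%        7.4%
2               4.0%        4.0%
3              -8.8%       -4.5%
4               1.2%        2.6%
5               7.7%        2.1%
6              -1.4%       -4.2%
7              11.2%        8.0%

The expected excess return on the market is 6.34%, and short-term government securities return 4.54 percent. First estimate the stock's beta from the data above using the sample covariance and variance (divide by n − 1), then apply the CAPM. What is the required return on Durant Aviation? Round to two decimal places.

Mean R_i = (8.8 + 4.0 − 8.8 + 1.2 + 7.7 − 1.4 + 11.2) / 7 = 3.2429%
Mean R_m = (7.4 + 4.0 − 4.5 + 2.6 + 2.1 − 4.2 + 8.0) / 7 = 2.2000%
Σ(R_i − R̄_i)(R_m − R̄_m) = 185.5500  ⇒  Cov = 185.5500 / 6 = 30.9250
Σ(R_m − R̄_m)² = 149.9400  ⇒  Var(R_m) = 149.9400 / 6 = 24.9900
β = Cov / Var(R_m) = 30.9250 / 24.9900 = 1.2375
E(R) = R_f + β × MRP = 4.54% + 1.2375 × 6.34% = 12.39%

12.39%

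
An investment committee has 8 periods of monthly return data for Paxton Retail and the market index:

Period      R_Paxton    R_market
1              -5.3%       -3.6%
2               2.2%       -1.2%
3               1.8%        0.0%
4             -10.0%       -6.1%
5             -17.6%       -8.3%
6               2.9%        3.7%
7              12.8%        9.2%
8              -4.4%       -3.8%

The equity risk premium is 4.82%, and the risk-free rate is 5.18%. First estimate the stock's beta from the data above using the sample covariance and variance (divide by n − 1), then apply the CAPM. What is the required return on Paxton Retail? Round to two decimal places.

Mean R_i = (-5.3 + 2.2 + 1.8 − 10.0 − 17.6 + 2.9 + 12.8 − 4.4) / 8 = -2.2000%
Mean R_m = (-3.6 − 1.2 + 0.0 − 6.1 − 8.3 + 3.7 + 9.2 − 3.8) / 8 = -1.2625%
Σ(R_i − R̄_i)(R_m − R̄_m) = 346.5100  ⇒  Cov = 346.5100 / 7 = 49.5014
Σ(R_m − R̄_m)² = 220.5188  ⇒  Var(R_m) = 220.5188 / 7 = 31.5027
β = Cov / Var(R_m) = 49.5014 / 31.5027 = 1.5713
E(R) = R_f + β × MRP = 5.18% + 1.5713 × 4.82% = 12.75%

12.75%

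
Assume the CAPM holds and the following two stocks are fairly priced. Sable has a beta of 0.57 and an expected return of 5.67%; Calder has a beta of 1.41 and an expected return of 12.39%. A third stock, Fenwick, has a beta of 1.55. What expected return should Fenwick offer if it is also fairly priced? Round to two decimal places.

MRP (SML slope) = (12.39% − 5.67%) / (1.41 − 0.57) = 6.72% / 0.84 = 8.0000%
R_f (intercept) = 5.67% − 0.57 × 8.0000% = 1.1100%
E(R_Fenwick) = R_f + β × MRP = 1.1100% + 1.55 × 8.0000% = 13.51%

13.51%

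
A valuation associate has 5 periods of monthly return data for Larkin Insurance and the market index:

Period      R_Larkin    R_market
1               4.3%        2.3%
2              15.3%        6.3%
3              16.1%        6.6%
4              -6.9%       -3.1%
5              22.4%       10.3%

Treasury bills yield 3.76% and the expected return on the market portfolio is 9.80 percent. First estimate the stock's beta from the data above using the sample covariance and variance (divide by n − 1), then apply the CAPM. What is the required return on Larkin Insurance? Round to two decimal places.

Mean R_i = (4.3 + 15.3 + 16.1 − 6.9 + 22.4) / 5 = 10.2400%
Mean R_m = (2.3 + 6.3 + 6.6 − 3.1 + 10.3) / 5 = 4.4800%
Σ(R_i − R̄_i)(R_m − R̄_m) = 235.2740  ⇒  Cov = 235.2740 / 4 = 58.8185
Σ(R_m − R̄_m)² = 103.8880  ⇒  Var(R_m) = 103.8880 / 4 = 25.9720
β = Cov / Var(R_m) = 58.8185 / 25.9720 = 2.2647
MRP = 9.80% − 3.76% = 6.04%
E(R) = R_f + β × MRP = 3.76% + 2.2647 × 6.04% = 17.44%

17.44%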